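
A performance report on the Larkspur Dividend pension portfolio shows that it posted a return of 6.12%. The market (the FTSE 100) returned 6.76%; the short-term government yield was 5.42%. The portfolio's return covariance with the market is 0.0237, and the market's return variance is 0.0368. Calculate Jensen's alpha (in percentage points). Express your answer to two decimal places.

-0.16

β = Cov / Var = 0.0237 / 0.0368 = 0.6440
E[R] = Rf + β(Rm − Rf) = 5.42% + 0.6440 × (6.76% − 5.42%) = 6.2830%
α = Rp − E[R] = 6.12% − 6.2830% = -0.1630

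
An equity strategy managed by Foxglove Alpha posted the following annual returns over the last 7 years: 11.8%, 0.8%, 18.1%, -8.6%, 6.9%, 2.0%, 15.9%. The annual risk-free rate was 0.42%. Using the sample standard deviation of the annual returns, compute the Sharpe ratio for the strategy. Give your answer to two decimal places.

r̄ = (11.8 + 0.8 + 18.1 − 8.6 + 6.9 + 2 + 15.9) / 7 = 46.90 / 7 = 6.7000%
Σ(r − r̄)² = (11.8 − 6.7000)² + (0.8 − 6.7000)² + (18.1 − 6.7000)² + … = 531.6400
sample σ = √(531.6400 / 6) = √88.6067 = 9.4131%
Sharpe = (r̄ − rf) / σ = (6.7000 − 0.42) / 9.4131 = 6.2800 / 9.4131 = 0.6672

0.67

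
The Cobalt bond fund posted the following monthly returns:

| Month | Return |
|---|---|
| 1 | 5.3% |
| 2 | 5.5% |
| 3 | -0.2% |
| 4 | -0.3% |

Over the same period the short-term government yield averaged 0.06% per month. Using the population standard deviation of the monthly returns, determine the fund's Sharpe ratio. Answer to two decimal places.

Mean return μ = 10.30 / 4 = 2.5750%
Population std dev = √[31.9475 / 4] = 2.8261%
Sharpe = (μ − rf) / σ = (2.5750 − 0.06) / 2.8261 = 2.5150 / 2.8261 = 0.8899

0.89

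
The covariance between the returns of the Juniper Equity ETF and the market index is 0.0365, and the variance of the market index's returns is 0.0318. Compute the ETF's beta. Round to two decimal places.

1.15

β = Cov(Rp, Rm) / Var(Rm) = 0.0365 / 0.0318 = 1.1478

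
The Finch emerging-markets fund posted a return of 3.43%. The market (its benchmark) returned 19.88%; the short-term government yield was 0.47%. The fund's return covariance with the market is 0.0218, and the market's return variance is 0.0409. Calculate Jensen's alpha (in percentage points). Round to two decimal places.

β = Cov / Var = 0.0218 / 0.0409 = 0.5330
E[R] = Rf + β(Rm − Rf) = 0.47% + 0.5330 × (19.88% − 0.47%) = 10.8155%
α = Rp − E[R] = 3.43% − 10.8155% = -7.3855

-7.39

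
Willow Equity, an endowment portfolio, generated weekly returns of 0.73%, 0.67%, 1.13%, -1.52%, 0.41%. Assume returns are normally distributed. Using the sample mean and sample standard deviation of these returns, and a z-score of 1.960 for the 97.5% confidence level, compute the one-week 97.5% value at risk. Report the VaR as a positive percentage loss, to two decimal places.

μ = (0.73 + 0.67 + 1.13 − 1.52 + 0.41) / 5 = 1.420 / 5 = 0.2840%
Sample std dev = √[4.3339 / 4] = 1.0409%
VaR = −(μ − z·σ) = −(0.2840 − 1.960 × 1.0409) = −(-1.7562) = 1.7562%

1.76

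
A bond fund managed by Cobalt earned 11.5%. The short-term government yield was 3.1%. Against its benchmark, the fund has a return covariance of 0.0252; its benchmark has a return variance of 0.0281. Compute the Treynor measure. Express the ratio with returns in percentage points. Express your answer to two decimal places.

β = Cov / Var = 0.0252 / 0.0281 = 0.8968
Treynor = (Rp − Rf) / β = (11.5% − 3.1%) / 0.8968 = 8.40 / 0.8968 = 9.3666

9.37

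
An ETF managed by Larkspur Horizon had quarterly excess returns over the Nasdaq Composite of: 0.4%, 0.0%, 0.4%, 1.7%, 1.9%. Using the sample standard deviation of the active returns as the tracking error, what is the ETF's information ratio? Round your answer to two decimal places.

Mean return r̄ = 4.40 / 5 = 0.8800%
Sample σ = √[Σ(r − r̄)² / 4] = √[2.9480 / 4] = √0.7370 = 0.8585%
IR = r̄ / tracking error = 0.8800 / 0.8585 = 1.0250

1.03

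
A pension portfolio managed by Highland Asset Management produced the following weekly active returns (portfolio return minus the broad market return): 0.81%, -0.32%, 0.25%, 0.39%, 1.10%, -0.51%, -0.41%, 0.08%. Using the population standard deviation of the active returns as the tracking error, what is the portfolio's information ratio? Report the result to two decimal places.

r̄ = (0.81 − 0.32 + 0.25 + 0.39 + 1.1 − 0.51 − 0.41 + 0.08) / 8 = 1.390 / 8 = 0.1738%
Σ(r − r̄)² = 2.3762; population σ = √(2.3762/8) = 0.5450%
IR = r̄ / tracking error = 0.1738 / 0.5450 = 0.3189

0.32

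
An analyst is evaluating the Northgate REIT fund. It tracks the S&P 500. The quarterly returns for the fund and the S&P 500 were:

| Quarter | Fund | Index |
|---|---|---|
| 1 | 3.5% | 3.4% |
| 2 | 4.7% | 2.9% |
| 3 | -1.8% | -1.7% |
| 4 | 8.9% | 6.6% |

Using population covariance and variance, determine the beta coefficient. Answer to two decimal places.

1.27

r̄p = 3.8250%,  r̄m = 2.8000%
Cov = Σ(rp − r̄p)(rm − r̄m) / 4 = 11.1225
Var(rm) = Σ(rm − r̄m)² / 4 = 8.7650
β = Cov / Var = 11.1225 / 8.7650 = 1.2690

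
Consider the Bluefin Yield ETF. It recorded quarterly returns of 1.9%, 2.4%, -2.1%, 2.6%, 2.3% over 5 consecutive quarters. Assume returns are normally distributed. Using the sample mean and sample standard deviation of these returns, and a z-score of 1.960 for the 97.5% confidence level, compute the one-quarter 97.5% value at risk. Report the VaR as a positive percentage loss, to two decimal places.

Mean return μ = 7.10 / 5 = 1.4200%
Σ(r − μ)² = 15.7480; sample σ = √(15.7480/4) = 1.9842%
VaR = −(μ − z·σ) = −(1.4200 − 1.960 × 1.9842) = −(-2.4690) = 2.4690%

2.47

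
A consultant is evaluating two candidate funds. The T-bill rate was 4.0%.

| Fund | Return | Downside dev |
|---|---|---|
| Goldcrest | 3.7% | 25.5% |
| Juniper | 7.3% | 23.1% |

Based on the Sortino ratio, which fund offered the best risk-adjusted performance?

Goldcrest: Sortino ratio = (3.7% − 4.0%) / 25.5% = -0.012
Juniper: Sortino ratio = (7.3% − 4.0%) / 23.1% = 0.143
Highest: Juniper (0.143).

Juniper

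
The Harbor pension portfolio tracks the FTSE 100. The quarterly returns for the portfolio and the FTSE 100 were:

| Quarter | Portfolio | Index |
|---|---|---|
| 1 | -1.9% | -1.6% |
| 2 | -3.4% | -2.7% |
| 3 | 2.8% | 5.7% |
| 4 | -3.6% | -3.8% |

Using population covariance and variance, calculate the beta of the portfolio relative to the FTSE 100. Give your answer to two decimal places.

0.69

r̄p = -1.5250%,  r̄m = -0.6000%
Cov = Σ(rp − r̄p)(rm − r̄m) / 4 = 9.5500
Var(rm) = Σ(rm − r̄m)² / 4 = 13.8350
β = Cov / Var = 9.5500 / 13.8350 = 0.6903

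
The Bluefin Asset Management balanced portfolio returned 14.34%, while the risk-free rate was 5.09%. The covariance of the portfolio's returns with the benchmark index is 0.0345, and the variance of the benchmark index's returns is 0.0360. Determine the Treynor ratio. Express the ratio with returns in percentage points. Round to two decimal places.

β = Cov / Var = 0.0345 / 0.0360 = 0.9583
Treynor = (Rp − Rf) / β = (14.34% − 5.09%) / 0.9583 = 9.25 / 0.9583 = 9.6525

9.65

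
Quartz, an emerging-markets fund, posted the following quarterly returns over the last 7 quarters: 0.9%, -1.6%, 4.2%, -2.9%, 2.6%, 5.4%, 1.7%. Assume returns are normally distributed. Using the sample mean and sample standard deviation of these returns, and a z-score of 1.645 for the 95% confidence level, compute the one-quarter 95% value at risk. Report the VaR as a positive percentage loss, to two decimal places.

r̄ = (0.9 − 1.6 + 4.2 − 2.9 + 2.6 + 5.4 + 1.7) / 7 = 1.4714%
Sample std dev = √[53.0743 / 6] = 2.9742%
VaR = −(r̄ − z·σ) = −(1.4714 − 1.645 × 2.9742) = −(-3.4212) = 3.4212%

3.42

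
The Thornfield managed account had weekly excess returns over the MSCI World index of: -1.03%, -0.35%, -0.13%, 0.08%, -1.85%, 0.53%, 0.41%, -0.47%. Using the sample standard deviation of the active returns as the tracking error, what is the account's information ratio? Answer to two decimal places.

-0.45

Mean return r̄ = -2.810 / 8 = -0.3513%
Σ(r − r̄)² = (-1.03 − (-0.3513))² + (-0.35 − (-0.3513))² + … = 4.3121
σ = √[4.3121 / 7] = 0.7849%
IR = r̄ / tracking error = -0.3513 / 0.7849 = -0.4476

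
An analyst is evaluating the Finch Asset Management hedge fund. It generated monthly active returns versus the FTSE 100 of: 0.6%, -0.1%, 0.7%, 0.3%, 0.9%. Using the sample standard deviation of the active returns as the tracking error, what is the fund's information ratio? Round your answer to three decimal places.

1.231

μ = (0.6 − 0.1 + 0.7 + 0.3 + 0.9) / 5 = 0.4800%
Σ(r − μ)² = 0.6080; sample σ = √(0.6080/4) = 0.3899%
IR = μ / tracking error = 0.4800 / 0.3899 = 1.2311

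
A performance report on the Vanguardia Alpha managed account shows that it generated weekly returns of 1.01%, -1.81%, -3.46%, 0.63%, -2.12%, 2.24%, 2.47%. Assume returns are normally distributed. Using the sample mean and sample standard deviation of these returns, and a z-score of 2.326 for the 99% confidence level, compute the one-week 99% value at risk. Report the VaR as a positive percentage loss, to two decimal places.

5.53

r̄ = (1.01 − 1.81 − 3.46 + 0.63 − 2.12 + 2.24 + 2.47) / 7 = -0.1486%
Sample σ = √[Σ(r − r̄)² / 6] = √[32.1231 / 6] = √5.3539 = 2.3138%
VaR = −(r̄ − z·σ) = −(-0.1486 − 2.326 × 2.3138) = −(-5.5305) = 5.5305%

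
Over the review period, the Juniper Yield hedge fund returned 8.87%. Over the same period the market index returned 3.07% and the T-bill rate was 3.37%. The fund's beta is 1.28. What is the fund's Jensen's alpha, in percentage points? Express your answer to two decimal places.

5.88

CAPM expected return = Rf + β(Rm − Rf) = 3.37% + 1.28 × (3.07% − 3.37%) = 3.37 + 1.28 × -0.30 = 2.9860%
Jensen's α = Rp − E[R] = 8.87% − 2.9860% = 5.8840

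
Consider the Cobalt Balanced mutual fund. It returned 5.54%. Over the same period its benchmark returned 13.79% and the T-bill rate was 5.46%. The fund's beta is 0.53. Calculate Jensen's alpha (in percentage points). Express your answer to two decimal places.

-4.33

CAPM expected return = Rf + β(Rm − Rf) = 5.46% + 0.53 × (13.79% − 5.46%) = 5.46 + 0.53 × 8.33 = 9.8749%
Jensen's α = Rp − E[R] = 5.54% − 9.8749% = -4.3349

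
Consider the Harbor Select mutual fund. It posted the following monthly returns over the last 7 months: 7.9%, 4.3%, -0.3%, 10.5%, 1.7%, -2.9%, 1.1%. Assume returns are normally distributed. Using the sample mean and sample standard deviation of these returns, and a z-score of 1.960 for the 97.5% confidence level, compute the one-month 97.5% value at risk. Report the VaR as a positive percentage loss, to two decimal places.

6.03

r̄ = (7.9 + 4.3 − 0.3 + 10.5 + 1.7 − 2.9 + 1.1) / 7 = 22.30 / 7 = 3.1857%
Σ(r − r̄)² = (7.9 − 3.1857)² + (4.3 − 3.1857)² + (-0.3 − 3.1857)² + … = 132.7086
sample σ = √(132.7086 / 6) = √22.1181 = 4.7030%
VaR = −(r̄ − z·σ) = −(3.1857 − 1.960 × 4.7030) = −(-6.0322) = 6.0322%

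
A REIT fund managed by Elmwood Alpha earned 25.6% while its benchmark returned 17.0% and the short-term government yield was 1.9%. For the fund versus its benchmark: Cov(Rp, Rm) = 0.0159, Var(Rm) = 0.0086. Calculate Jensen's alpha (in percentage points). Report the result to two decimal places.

-4.22

β = Cov / Var = 0.0159 / 0.0086 = 1.8488
E[R] = Rf + β(Rm − Rf) = 1.9% + 1.8488 × (17.0% − 1.9%) = 29.8169%
α = Rp − E[R] = 25.6% − 29.8169% = -4.2169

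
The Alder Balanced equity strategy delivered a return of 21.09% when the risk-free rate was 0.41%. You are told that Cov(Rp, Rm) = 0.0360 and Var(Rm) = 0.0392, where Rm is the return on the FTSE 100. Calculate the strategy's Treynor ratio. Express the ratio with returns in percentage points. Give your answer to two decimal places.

β = Cov / Var = 0.0360 / 0.0392 = 0.9184
Treynor = (Rp − Rf) / β = (21.09% − 0.41%) / 0.9184 = 20.68 / 0.9184 = 22.5174

22.52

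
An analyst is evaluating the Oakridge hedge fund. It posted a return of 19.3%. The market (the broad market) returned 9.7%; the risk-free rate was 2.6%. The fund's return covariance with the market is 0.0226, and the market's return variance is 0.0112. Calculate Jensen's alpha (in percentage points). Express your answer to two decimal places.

2.37

β = Cov / Var = 0.0226 / 0.0112 = 2.0179
E[R] = Rf + β(Rm − Rf) = 2.6% + 2.0179 × (9.7% − 2.6%) = 16.9271%
α = Rp − E[R] = 19.3% − 16.9271% = 2.3729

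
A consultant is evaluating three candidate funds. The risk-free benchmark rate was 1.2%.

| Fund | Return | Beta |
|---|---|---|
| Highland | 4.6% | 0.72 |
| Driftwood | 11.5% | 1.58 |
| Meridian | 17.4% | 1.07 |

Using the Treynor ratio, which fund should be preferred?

Meridian

Highland: Treynor = (4.6% − 1.2%) / 0.72 = 4.722
Driftwood: Treynor = (11.5% − 1.2%) / 1.58 = 6.519
Meridian: Treynor = (17.4% − 1.2%) / 1.07 = 15.140
Highest: Meridian (15.140).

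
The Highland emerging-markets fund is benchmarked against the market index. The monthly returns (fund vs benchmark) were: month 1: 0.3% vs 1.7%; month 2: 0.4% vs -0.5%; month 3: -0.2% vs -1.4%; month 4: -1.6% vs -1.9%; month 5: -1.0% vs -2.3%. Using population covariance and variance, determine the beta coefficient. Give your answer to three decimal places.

0.403

r̄p = -0.4200%,  r̄m = -0.8800%
Cov = Σ(rp − r̄p)(rm − r̄m) / 5 = 0.8164
Var(rm) = Σ(rm − r̄m)² / 5 = 2.0256
β = Cov / Var = 0.8164 / 2.0256 = 0.4030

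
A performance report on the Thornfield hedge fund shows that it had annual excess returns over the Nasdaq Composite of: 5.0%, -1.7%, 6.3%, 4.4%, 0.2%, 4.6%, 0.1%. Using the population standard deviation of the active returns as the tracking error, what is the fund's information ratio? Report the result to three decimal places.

0.945

μ = (5 − 1.7 + 6.3 + 4.4 + 0.2 + 4.6 + 0.1) / 7 = 18.90 / 7 = 2.7000%
Population σ = √[Σ(r − μ)² / 7] = √[57.1200 / 7] = √8.1600 = 2.8566%
IR = μ / tracking error = 2.7000 / 2.8566 = 0.9452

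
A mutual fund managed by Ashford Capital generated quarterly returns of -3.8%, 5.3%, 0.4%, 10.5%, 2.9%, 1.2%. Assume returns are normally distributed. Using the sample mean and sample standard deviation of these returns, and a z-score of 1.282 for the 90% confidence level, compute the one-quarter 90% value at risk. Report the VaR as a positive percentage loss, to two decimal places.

3.46

Mean return r̄ = 16.50 / 6 = 2.7500%
Σ(r − r̄)² = (-3.8 − 2.7500)² + (5.3 − 2.7500)² + (0.4 − 2.7500)² + … = 117.4150
sample σ = √(117.4150 / 5) = √23.4830 = 4.8459%
VaR = −(r̄ − z·σ) = −(2.7500 − 1.282 × 4.8459) = −(-3.4624) = 3.4624%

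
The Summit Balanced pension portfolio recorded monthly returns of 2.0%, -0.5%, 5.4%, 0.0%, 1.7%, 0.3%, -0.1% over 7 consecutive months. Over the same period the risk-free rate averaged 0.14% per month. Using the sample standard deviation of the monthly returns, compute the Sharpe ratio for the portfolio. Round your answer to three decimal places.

0.544

r̄ = (2 − 0.5 + 5.4 + 0 + 1.7 + 0.3 − 0.1) / 7 = 1.2571%
Σ(r − r̄)² = (2 − 1.2571)² + (-0.5 − 1.2571)² + (5.4 − 1.2571)² + … = 25.3371
σ = √[25.3371 / 6] = 2.0550%
Sharpe = (r̄ − rf) / σ = (1.2571 − 0.14) / 2.0550 = 1.1171 / 2.0550 = 0.5436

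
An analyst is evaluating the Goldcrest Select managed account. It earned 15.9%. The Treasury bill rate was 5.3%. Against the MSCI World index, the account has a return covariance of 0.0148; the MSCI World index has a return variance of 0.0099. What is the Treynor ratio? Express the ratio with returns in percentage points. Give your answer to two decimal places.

7.09

β = Cov / Var = 0.0148 / 0.0099 = 1.4949
Treynor = (Rp − Rf) / β = (15.9% − 5.3%) / 1.4949 = 10.60 / 1.4949 = 7.0908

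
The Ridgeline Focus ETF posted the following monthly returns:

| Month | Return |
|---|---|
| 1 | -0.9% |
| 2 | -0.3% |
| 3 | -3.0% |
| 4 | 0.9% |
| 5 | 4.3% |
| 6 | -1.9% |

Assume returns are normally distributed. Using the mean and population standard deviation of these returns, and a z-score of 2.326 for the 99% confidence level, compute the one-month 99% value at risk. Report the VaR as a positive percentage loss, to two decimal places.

5.58

μ = (-0.9 − 0.3 − 3 + 0.9 + 4.3 − 1.9) / 6 = -0.90 / 6 = -0.1500%
Population σ = √[Σ(r − μ)² / 6] = √[32.6750 / 6] = √5.4458 = 2.3336%
VaR = −(μ − z·σ) = −(-0.1500 − 2.326 × 2.3336) = −(-5.5780) = 5.5780%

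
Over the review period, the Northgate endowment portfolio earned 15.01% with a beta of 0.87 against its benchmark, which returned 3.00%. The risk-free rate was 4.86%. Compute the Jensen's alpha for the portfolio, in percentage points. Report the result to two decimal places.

11.77

CAPM expected return = Rf + β(Rm − Rf) = 4.86% + 0.87 × (3.00% − 4.86%) = 4.86 + 0.87 × -1.86 = 3.2418%
Jensen's α = Rp − E[R] = 15.01% − 3.2418% = 11.7682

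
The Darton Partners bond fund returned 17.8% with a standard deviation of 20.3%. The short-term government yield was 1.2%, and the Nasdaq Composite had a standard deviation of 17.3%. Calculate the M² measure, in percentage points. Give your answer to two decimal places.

15.35

Sharpe = (Rp − Rf) / σp = (17.8% − 1.2%) / 20.3% = 0.8177
M² = Rf + Sharpe × σm = 1.2% + 0.8177 × 17.3% = 15.3462%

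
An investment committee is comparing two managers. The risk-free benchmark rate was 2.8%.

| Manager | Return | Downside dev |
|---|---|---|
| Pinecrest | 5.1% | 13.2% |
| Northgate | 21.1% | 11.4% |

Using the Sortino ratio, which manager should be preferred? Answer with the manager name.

Northgate

Pinecrest: Sortino ratio = (5.1% − 2.8%) / 13.2% = 0.174
Northgate: Sortino ratio = (21.1% − 2.8%) / 11.4% = 1.605
Highest: Northgate (1.605).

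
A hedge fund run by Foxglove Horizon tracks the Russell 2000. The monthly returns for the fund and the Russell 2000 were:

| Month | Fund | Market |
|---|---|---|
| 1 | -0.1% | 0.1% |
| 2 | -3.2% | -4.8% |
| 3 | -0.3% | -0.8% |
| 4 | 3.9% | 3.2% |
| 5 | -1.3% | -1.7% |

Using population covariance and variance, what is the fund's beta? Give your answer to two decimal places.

r̄p = -0.2000%,  r̄m = -0.8000%
Cov = Σ(rp − r̄p)(rm − r̄m) / 5 = 5.8960
Var(rm) = Σ(rm − r̄m)² / 5 = 6.7240
β = Cov / Var = 5.8960 / 6.7240 = 0.8769

0.88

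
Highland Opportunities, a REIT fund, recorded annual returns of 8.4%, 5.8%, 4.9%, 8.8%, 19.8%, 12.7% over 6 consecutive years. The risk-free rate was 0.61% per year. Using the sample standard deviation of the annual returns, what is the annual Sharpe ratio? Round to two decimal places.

r̄ = (8.4 + 5.8 + 4.9 + 8.8 + 19.8 + 12.7) / 6 = 60.40 / 6 = 10.0667%
Σ(r − r̄)² = (8.4 − 10.0667)² + (5.8 − 10.0667)² + … = 150.9533
σ = √[150.9533 / 5] = 5.4946%
Sharpe = (r̄ − rf) / σ = (10.0667 − 0.61) / 5.4946 = 9.4567 / 5.4946 = 1.7211

1.72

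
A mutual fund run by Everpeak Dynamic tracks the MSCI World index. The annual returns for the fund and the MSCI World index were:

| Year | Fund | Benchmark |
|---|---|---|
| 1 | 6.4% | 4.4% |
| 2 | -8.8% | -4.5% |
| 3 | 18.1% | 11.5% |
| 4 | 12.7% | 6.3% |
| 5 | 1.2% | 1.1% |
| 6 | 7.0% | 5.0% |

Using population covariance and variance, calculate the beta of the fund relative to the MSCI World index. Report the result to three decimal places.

1.723

r̄p = 6.1000%,  r̄m = 3.9667%
Cov = Σ(rp − r̄p)(rm − r̄m) / 6 = 41.1767
Var(rm) = Σ(rm − r̄m)² / 6 = 23.8922
β = Cov / Var = 41.1767 / 23.8922 = 1.7234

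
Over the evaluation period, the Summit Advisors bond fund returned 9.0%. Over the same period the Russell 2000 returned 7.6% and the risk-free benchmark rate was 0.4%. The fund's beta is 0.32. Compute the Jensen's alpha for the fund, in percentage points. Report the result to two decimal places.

CAPM expected return = Rf + β(Rm − Rf) = 0.4% + 0.32 × (7.6% − 0.4%) = 0.4 + 0.32 × 7.20 = 2.7040%
Jensen's α = Rp − E[R] = 9.0% − 2.7040% = 6.2960

6.30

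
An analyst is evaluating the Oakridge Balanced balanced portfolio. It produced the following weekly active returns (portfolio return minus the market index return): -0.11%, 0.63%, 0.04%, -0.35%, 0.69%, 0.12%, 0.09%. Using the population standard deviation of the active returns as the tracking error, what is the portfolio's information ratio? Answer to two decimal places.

0.45

Mean return μ = 1.110 / 7 = 0.1586%
Σ(r − μ)² = 0.8557; population σ = √(0.8557/7) = 0.3496%
IR = μ / tracking error = 0.1586 / 0.3496 = 0.4537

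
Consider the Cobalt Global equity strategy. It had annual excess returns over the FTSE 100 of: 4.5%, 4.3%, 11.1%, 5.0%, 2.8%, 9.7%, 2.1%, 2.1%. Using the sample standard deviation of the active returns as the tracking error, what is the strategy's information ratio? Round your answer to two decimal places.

1.53

μ = (4.5 + 4.3 + 11.1 + 5 + 2.8 + 9.7 + 2.1 + 2.1) / 8 = 41.60 / 8 = 5.2000%
Σ(r − μ)² = (4.5 − 5.2000)² + (4.3 − 5.2000)² + … = 81.3800
σ = √[81.3800 / 7] = 3.4097%
IR = μ / tracking error = 5.2000 / 3.4097 = 1.5251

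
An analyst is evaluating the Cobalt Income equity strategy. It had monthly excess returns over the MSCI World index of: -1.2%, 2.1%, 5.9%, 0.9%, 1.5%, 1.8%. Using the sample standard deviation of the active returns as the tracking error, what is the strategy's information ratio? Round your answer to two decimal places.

0.79

μ = (-1.2 + 2.1 + 5.9 + 0.9 + 1.5 + 1.8) / 6 = 1.8333%
Sample σ = √[Σ(r − μ)² / 5] = √[26.7933 / 5] = √5.3587 = 2.3149%
IR = μ / tracking error = 1.8333 / 2.3149 = 0.7920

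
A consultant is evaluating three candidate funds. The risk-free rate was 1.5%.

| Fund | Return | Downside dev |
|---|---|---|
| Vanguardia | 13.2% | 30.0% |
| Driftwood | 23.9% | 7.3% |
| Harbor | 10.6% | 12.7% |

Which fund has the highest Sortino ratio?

Driftwood

Vanguardia: Sortino ratio = (13.2% − 1.5%) / 30.0% = 0.390
Driftwood: Sortino ratio = (23.9% − 1.5%) / 7.3% = 3.068
Harbor: Sortino ratio = (10.6% − 1.5%) / 12.7% = 0.717
Highest: Driftwood (3.068).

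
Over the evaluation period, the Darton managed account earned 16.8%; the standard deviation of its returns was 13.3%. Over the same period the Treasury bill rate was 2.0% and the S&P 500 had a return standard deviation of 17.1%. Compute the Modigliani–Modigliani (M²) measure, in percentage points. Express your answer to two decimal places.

Sharpe = (Rp − Rf) / σp = (16.8% − 2.0%) / 13.3% = 1.1128
M² = Rf + Sharpe × σm = 2.0% + 1.1128 × 17.1% = 21.0289%

21.03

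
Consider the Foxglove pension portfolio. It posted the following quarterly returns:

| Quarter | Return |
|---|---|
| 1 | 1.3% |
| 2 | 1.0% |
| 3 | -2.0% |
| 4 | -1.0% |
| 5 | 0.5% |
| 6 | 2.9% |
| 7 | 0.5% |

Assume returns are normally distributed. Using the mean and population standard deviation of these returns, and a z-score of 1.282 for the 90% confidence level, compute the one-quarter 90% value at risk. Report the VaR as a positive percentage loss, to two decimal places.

Mean return r̄ = 3.20 / 7 = 0.4571%
Population std dev = √[15.1371 / 7] = 1.4705%
VaR = −(r̄ − z·σ) = −(0.4571 − 1.282 × 1.4705) = −(-1.4281) = 1.4281%

1.43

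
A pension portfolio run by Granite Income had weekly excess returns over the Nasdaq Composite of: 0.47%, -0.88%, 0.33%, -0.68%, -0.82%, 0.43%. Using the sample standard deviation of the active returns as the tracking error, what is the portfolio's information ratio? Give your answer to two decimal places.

-0.29

Mean return r̄ = -1.150 / 6 = -0.1917%
Σ(r − r̄)² = 2.2035; sample σ = √(2.2035/5) = 0.6639%
IR = r̄ / tracking error = -0.1917 / 0.6639 = -0.2887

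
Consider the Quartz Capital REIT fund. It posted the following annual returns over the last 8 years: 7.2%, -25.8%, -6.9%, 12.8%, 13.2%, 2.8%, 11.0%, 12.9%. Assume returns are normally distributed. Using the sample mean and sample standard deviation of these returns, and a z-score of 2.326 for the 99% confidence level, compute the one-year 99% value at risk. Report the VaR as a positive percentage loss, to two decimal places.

28.37

μ = (7.2 − 25.8 − 6.9 + 12.8 + 13.2 + 2.8 + 11 + 12.9) / 8 = 27.20 / 8 = 3.4000%
Σ(r − μ)² = 1305.9400; sample σ = √(1305.9400/7) = 13.6588%
VaR = −(μ − z·σ) = −(3.4000 − 2.326 × 13.6588) = −(-28.3704) = 28.3704%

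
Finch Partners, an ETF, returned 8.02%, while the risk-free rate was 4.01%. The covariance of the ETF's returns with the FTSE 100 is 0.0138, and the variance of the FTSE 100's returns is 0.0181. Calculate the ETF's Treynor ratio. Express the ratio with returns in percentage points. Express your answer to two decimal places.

5.26

β = Cov / Var = 0.0138 / 0.0181 = 0.7624
Treynor = (Rp − Rf) / β = (8.02% − 4.01%) / 0.7624 = 4.01 / 0.7624 = 5.2597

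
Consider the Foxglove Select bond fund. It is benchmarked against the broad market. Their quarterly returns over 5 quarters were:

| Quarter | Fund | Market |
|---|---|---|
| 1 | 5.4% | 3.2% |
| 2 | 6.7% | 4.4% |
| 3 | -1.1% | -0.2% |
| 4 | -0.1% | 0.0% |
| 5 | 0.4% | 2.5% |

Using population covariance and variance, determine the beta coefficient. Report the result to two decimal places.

r̄p = 2.2600%,  r̄m = 1.9800%
Cov = Σ(rp − r̄p)(rm − r̄m) / 5 = 5.1212
Var(rm) = Σ(rm − r̄m)² / 5 = 3.2576
β = Cov / Var = 5.1212 / 3.2576 = 1.5721

1.57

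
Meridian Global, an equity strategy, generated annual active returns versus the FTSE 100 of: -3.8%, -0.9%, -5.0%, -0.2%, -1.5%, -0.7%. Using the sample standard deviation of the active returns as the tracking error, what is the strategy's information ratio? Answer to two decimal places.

μ = (-3.8 − 0.9 − 5 − 0.2 − 1.5 − 0.7) / 6 = -2.0167%
Σ(r − μ)² = (-3.8 − (-2.0167))² + (-0.9 − (-2.0167))² + (-5 − (-2.0167))² + … = 18.6283
σ = √[18.6283 / 5] = 1.9302%
IR = μ / tracking error = -2.0167 / 1.9302 = -1.0448

-1.04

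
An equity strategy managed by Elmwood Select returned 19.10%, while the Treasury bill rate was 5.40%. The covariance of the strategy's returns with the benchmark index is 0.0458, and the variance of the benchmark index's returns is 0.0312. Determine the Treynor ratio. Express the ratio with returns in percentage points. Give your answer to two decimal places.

β = Cov / Var = 0.0458 / 0.0312 = 1.4679
Treynor = (Rp − Rf) / β = (19.10% − 5.40%) / 1.4679 = 13.70 / 1.4679 = 9.3331

9.33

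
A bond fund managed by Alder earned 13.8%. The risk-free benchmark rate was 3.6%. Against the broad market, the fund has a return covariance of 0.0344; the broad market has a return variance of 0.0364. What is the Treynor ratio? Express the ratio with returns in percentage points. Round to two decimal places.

10.79

β = Cov / Var = 0.0344 / 0.0364 = 0.9451
Treynor = (Rp − Rf) / β = (13.8% − 3.6%) / 0.9451 = 10.20 / 0.9451 = 10.7925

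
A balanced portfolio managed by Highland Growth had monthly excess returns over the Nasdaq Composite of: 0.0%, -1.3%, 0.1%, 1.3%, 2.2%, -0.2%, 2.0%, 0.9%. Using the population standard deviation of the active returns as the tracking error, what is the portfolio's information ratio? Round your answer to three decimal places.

Mean return r̄ = 5.00 / 8 = 0.6250%
Σ(r − r̄)² = 9.9550; population σ = √(9.9550/8) = 1.1155%
IR = r̄ / tracking error = 0.6250 / 1.1155 = 0.5603

0.560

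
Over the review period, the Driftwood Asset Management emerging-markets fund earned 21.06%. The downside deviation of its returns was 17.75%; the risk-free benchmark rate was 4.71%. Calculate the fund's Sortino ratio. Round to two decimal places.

Sortino = (Rp − Rf) / σd = (21.06% − 4.71%) / 17.75% = 16.35% / 17.75% = 0.9211

0.92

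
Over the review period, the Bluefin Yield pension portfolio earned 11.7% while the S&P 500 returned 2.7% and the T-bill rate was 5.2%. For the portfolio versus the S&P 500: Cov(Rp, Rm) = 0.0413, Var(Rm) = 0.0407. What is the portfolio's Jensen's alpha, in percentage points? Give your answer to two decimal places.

β = Cov / Var = 0.0413 / 0.0407 = 1.0147
E[R] = Rf + β(Rm − Rf) = 5.2% + 1.0147 × (2.7% − 5.2%) = 2.6633%
α = Rp − E[R] = 11.7% − 2.6633% = 9.0367

9.04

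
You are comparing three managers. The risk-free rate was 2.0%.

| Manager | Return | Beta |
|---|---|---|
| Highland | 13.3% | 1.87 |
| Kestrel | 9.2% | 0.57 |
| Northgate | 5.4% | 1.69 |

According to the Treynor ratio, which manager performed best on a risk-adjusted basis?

Kestrel

Highland: Treynor = (13.3% − 2.0%) / 1.87 = 6.043
Kestrel: Treynor = (9.2% − 2.0%) / 0.57 = 12.632
Northgate: Treynor = (5.4% − 2.0%) / 1.69 = 2.012
Highest: Kestrel (12.632).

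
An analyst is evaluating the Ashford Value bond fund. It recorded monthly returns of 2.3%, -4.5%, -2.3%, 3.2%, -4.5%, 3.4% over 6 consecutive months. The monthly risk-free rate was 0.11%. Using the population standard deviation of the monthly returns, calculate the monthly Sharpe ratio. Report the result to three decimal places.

r̄ = (2.3 − 4.5 − 2.3 + 3.2 − 4.5 + 3.4) / 6 = -2.40 / 6 = -0.4000%
Population std dev = √[71.9200 / 6] = 3.4622%
Sharpe = (r̄ − rf) / σ = (-0.4000 − 0.11) / 3.4622 = -0.5100 / 3.4622 = -0.1473

-0.147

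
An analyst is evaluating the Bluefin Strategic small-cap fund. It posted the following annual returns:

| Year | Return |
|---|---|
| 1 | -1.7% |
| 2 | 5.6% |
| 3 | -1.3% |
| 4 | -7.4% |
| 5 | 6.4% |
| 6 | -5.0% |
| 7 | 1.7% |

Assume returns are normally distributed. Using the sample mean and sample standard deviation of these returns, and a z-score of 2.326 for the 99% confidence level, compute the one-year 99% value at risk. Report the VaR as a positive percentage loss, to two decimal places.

12.22

μ = (-1.7 + 5.6 − 1.3 − 7.4 + 6.4 − 5 + 1.7) / 7 = -0.2429%
Σ(r − μ)² = (-1.7 − (-0.2429))² + (5.6 − (-0.2429))² + … = 159.1371
sample σ = √(159.1371 / 6) = √26.5229 = 5.1500%
VaR = −(μ − z·σ) = −(-0.2429 − 2.326 × 5.1500) = −(-12.2218) = 12.2218%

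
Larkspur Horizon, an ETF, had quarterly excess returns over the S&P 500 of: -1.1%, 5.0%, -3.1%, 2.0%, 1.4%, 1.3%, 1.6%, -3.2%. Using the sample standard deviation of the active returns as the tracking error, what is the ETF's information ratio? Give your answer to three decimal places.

0.175

r̄ = (-1.1 + 5 − 3.1 + 2 + 1.4 + 1.3 + 1.6 − 3.2) / 8 = 0.4875%
Σ(r − r̄)² = 54.3688; sample σ = √(54.3688/7) = 2.7869%
IR = r̄ / tracking error = 0.4875 / 2.7869 = 0.1749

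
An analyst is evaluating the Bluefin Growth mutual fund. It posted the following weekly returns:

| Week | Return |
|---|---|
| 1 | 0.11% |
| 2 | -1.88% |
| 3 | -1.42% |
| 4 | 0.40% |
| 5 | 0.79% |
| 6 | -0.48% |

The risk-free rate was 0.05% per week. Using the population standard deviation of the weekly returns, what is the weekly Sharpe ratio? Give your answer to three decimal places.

μ = (0.11 − 1.88 − 1.42 + 0.4 + 0.79 − 0.48) / 6 = -2.480 / 6 = -0.4133%
Σ(r − μ)² = 5.5523; population σ = √(5.5523/6) = 0.9620%
Sharpe = (μ − rf) / σ = (-0.4133 − 0.05) / 0.9620 = -0.4633 / 0.9620 = -0.4816

-0.482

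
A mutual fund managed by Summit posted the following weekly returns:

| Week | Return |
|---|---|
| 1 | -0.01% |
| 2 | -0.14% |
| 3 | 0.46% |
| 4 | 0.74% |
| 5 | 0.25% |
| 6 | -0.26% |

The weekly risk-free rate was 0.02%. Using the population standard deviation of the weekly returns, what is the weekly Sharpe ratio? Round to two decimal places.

0.44

μ = (-0.01 − 0.14 + 0.46 + 0.74 + 0.25 − 0.26) / 6 = 1.040 / 6 = 0.1733%
Σ(r − μ)² = 0.7287; population σ = √(0.7287/6) = 0.3485%
Sharpe = (μ − rf) / σ = (0.1733 − 0.02) / 0.3485 = 0.1533 / 0.3485 = 0.4399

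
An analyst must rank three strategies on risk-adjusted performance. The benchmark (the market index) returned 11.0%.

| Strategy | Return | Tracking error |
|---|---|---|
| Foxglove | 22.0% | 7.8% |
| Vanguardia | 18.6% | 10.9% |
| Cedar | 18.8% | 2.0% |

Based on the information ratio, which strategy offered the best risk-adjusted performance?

Cedar

Foxglove: IR = (22.0% − 11.0%) / 7.8% = 1.410
Vanguardia: IR = (18.6% − 11.0%) / 10.9% = 0.697
Cedar: IR = (18.8% − 11.0%) / 2.0% = 3.900
Highest: Cedar (3.900).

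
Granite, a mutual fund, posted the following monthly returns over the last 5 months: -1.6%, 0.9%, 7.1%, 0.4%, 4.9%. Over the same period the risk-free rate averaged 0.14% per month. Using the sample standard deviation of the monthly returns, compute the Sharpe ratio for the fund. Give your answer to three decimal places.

0.619

r̄ = (-1.6 + 0.9 + 7.1 + 0.4 + 4.9) / 5 = 2.3400%
Σ(r − r̄)² = (-1.6 − 2.3400)² + (0.9 − 2.3400)² + … = 50.5720
sample σ = √(50.5720 / 4) = √12.6430 = 3.5557%
Sharpe = (r̄ − rf) / σ = (2.3400 − 0.14) / 3.5557 = 2.2000 / 3.5557 = 0.6187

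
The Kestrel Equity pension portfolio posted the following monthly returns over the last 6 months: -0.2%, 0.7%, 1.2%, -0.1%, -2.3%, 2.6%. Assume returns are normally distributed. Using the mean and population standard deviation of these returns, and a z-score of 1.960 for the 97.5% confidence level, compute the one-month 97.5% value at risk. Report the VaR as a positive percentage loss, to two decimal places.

2.62

r̄ = (-0.2 + 0.7 + 1.2 − 0.1 − 2.3 + 2.6) / 6 = 1.90 / 6 = 0.3167%
Σ(r − r̄)² = 13.4283; population σ = √(13.4283/6) = 1.4960%
VaR = −(r̄ − z·σ) = −(0.3167 − 1.960 × 1.4960) = −(-2.6155) = 2.6155%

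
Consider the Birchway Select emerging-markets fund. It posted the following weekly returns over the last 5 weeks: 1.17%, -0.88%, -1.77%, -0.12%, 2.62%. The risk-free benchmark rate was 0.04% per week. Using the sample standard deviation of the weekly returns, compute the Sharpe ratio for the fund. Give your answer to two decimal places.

0.09

μ = (1.17 − 0.88 − 1.77 − 0.12 + 2.62) / 5 = 1.020 / 5 = 0.2040%
Σ(r − μ)² = 11.9469; sample σ = √(11.9469/4) = 1.7282%
Sharpe = (μ − rf) / σ = (0.2040 − 0.04) / 1.7282 = 0.1640 / 1.7282 = 0.0949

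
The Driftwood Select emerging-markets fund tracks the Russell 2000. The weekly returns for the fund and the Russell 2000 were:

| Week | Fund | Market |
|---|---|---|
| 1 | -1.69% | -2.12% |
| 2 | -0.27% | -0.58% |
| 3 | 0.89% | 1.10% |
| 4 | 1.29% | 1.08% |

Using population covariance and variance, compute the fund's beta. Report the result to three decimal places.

0.860

r̄p = 0.0550%,  r̄m = -0.1300%
Cov = Σ(rp − r̄p)(rm − r̄m) / 4 = 1.5351
Var(rm) = Σ(rm − r̄m)² / 4 = 1.7849
β = Cov / Var = 1.5351 / 1.7849 = 0.8600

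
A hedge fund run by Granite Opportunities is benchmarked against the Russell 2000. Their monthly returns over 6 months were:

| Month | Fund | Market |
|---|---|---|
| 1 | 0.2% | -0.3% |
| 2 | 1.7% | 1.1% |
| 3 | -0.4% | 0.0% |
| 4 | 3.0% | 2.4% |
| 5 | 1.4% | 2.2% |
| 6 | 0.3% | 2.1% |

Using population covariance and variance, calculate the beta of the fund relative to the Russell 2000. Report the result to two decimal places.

r̄p = 1.0333%,  r̄m = 1.2500%
Cov = Σ(rp − r̄p)(rm − r̄m) / 6 = 0.8283
Var(rm) = Σ(rm − r̄m)² / 6 = 1.1558
β = Cov / Var = 0.8283 / 1.1558 = 0.7166

0.72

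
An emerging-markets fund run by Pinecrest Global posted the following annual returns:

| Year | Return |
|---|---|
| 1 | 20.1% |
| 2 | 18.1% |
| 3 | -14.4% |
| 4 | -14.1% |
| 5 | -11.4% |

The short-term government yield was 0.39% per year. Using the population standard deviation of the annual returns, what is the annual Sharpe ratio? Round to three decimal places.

μ = (20.1 + 18.1 − 14.4 − 14.1 − 11.4) / 5 = -1.70 / 5 = -0.3400%
Population σ = √[Σ(r − μ)² / 5] = √[1267.1720 / 5] = √253.4344 = 15.9196%
Sharpe = (μ − rf) / σ = (-0.3400 − 0.39) / 15.9196 = -0.7300 / 15.9196 = -0.0459

-0.046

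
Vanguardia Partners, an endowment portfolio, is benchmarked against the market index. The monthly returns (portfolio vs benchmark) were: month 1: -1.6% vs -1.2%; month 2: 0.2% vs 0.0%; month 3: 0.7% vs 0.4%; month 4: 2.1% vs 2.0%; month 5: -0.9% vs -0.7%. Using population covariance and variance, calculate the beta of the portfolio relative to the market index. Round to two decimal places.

1.16

r̄p = 0.1000%,  r̄m = 0.1000%
Cov = Σ(rp − r̄p)(rm − r̄m) / 5 = 1.3960
Var(rm) = Σ(rm − r̄m)² / 5 = 1.2080
β = Cov / Var = 1.3960 / 1.2080 = 1.1556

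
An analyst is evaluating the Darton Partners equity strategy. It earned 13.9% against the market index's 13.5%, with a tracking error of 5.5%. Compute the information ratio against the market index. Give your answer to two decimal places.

0.07

IR = (Rp − Rb) / TE = (13.9% − 13.5%) / 5.5% = 0.40% / 5.5% = 0.0727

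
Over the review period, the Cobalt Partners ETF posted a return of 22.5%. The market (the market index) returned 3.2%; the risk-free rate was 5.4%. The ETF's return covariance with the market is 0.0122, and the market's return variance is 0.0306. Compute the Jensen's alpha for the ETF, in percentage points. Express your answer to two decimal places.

17.98

β = Cov / Var = 0.0122 / 0.0306 = 0.3987
E[R] = Rf + β(Rm − Rf) = 5.4% + 0.3987 × (3.2% − 5.4%) = 4.5229%
α = Rp − E[R] = 22.5% − 4.5229% = 17.9771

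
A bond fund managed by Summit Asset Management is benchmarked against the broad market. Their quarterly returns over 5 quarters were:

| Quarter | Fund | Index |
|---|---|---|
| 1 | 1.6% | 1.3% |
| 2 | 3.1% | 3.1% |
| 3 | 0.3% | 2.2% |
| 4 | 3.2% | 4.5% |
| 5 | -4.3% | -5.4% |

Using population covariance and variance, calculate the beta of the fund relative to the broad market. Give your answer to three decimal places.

0.771

r̄p = 0.7800%,  r̄m = 1.1400%
Cov = Σ(rp − r̄p)(rm − r̄m) / 5 = 9.1048
Var(rm) = Σ(rm − r̄m)² / 5 = 11.8104
β = Cov / Var = 9.1048 / 11.8104 = 0.7709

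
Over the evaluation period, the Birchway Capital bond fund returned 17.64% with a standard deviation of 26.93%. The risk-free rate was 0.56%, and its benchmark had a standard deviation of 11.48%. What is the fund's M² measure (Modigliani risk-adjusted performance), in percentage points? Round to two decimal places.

7.84

Sharpe = (Rp − Rf) / σp = (17.64% − 0.56%) / 26.93% = 0.6342
M² = Rf + Sharpe × σm = 0.56% + 0.6342 × 11.48% = 7.8406%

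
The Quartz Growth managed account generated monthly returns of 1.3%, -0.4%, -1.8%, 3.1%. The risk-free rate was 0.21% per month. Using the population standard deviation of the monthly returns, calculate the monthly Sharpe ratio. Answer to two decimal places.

0.19

r̄ = (1.3 − 0.4 − 1.8 + 3.1) / 4 = 0.5500%
Population σ = √[Σ(r − r̄)² / 4] = √[13.4900 / 4] = √3.3725 = 1.8364%
Sharpe = (r̄ − rf) / σ = (0.5500 − 0.21) / 1.8364 = 0.3400 / 1.8364 = 0.1851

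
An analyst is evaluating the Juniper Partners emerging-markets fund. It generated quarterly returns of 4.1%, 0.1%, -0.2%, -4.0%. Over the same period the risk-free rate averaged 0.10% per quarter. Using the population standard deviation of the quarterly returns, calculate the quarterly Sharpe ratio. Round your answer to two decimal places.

μ = (4.1 + 0.1 − 0.2 − 4) / 4 = 0.0000%
Population σ = √[Σ(r − μ)² / 4] = √[32.8600 / 4] = √8.2150 = 2.8662%
Sharpe = (μ − rf) / σ = (0.0000 − 0.1) / 2.8662 = -0.1000 / 2.8662 = -0.0349

-0.03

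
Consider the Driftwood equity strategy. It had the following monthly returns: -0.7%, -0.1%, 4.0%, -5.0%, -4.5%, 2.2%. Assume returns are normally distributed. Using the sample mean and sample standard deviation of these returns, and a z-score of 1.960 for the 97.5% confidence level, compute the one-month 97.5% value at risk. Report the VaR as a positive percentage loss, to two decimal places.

μ = (-0.7 − 0.1 + 4 − 5 − 4.5 + 2.2) / 6 = -4.10 / 6 = -0.6833%
Σ(r − μ)² = (-0.7 − (-0.6833))² + (-0.1 − (-0.6833))² + … = 63.7883
σ = √[63.7883 / 5] = 3.5718%
VaR = −(μ − z·σ) = −(-0.6833 − 1.960 × 3.5718) = −(-7.6840) = 7.6840%

7.68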